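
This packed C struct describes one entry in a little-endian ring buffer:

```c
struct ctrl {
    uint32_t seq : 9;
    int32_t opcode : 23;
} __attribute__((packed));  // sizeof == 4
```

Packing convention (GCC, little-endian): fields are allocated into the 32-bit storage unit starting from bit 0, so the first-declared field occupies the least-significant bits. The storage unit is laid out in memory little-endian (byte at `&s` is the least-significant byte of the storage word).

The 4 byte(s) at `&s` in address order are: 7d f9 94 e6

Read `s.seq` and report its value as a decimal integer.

381

[0]=0x7d [1]=0xf9 [2]=0x94 [3]=0xe6 (little-endian) → word 0xe694f97d
seq [0+:9] = (word>>0) & 0x1ff = 381  ←
opcode [9+:23] = (word>>9) & 0x7fffff = 7555708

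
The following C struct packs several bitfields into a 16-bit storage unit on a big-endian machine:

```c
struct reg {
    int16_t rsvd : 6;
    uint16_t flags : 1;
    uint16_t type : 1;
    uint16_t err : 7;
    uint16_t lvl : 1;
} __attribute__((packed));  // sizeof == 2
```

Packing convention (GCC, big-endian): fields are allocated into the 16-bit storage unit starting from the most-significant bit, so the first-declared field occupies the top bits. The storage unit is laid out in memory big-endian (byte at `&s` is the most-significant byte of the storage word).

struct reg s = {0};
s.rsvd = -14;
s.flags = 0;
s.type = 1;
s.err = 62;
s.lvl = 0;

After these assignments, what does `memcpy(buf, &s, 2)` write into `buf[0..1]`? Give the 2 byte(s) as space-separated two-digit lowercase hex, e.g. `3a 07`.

c9 7c

rsvd (6b) val=-14 bits=0x32 at bit 10: 0xc800
flags (1b) val=0 bits=0x0 at bit 9: 0xc800
type (1b) val=1 bits=0x1 at bit 8: 0xc900
err (7b) val=62 bits=0x3e at bit 1: 0xc97c
lvl (1b) val=0 bits=0x0 at bit 0: 0xc97c
word = 0xc97c → big-endian bytes:
  [0]=0xc9  [1]=0x7c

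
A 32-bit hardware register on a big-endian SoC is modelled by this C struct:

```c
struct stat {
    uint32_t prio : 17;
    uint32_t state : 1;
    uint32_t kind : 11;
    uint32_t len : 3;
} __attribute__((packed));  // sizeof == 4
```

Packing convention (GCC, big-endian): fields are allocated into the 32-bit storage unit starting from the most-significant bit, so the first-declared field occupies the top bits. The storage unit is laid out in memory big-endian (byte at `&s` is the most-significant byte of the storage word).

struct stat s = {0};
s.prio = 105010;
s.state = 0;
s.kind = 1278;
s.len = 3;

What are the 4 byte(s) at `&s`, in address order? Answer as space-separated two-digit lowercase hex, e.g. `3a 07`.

prio (17b) val=105010 bits=0x19a32 at bit 15: 0xcd190000
state (1b) val=0 bits=0x0 at bit 14: 0xcd190000
kind (11b) val=1278 bits=0x4fe at bit 3: 0xcd1927f0
len (3b) val=3 bits=0x3 at bit 0: 0xcd1927f3
word = 0xcd1927f3 → big-endian bytes:
  [0]=0xcd  [1]=0x19  [2]=0x27  [3]=0xf3

cd 19 27 f3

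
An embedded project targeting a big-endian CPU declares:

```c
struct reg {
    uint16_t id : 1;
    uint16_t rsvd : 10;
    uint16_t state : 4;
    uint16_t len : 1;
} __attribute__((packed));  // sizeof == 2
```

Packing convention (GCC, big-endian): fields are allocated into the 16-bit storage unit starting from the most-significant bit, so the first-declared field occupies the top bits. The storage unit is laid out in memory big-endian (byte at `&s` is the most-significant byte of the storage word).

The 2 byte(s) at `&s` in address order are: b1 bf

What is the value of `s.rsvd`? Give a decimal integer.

397

[0]=0xb1 [1]=0xbf (big-endian) → word 0xb1bf
id:1 @ bit 15 → (0xb1bf>>15)&0x1 = 0x1
rsvd:10 @ bit 5 → (0xb1bf>>5)&0x3ff = 0x18d  ←
state:4 @ bit 1 → (0xb1bf>>1)&0xf = 0xf
len:1 @ bit 0 → (0xb1bf>>0)&0x1 = 0x1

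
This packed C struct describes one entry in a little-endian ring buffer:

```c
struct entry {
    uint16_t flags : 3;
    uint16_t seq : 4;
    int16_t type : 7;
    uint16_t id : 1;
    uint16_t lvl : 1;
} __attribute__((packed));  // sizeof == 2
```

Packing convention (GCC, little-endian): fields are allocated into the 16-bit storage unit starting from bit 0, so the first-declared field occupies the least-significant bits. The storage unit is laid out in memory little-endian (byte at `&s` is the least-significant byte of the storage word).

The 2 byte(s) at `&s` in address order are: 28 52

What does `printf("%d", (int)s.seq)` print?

5

[0]=0x28 [1]=0x52 (little-endian) → word 0x5228
flags [0+:3] = (word>>0) & 0x7 = 0
seq [3+:4] = (word>>3) & 0xf = 5  ←
type [7+:7] = (word>>7) & 0x7f = 36
id [14+:1] = (word>>14) & 0x1 = 1
lvl [15+:1] = (word>>15) & 0x1 = 0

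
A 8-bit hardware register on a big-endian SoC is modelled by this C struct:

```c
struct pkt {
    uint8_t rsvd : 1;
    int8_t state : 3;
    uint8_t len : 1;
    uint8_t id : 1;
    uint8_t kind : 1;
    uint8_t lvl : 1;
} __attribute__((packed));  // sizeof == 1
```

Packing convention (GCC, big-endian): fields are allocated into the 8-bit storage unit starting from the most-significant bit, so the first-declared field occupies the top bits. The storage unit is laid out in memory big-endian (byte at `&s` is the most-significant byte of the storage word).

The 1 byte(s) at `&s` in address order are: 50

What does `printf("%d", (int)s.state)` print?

[0]=0x50 (big-endian) → word 0x50
rsvd [7+:1] = (word>>7) & 0x1 = 0
state [4+:3] = (word>>4) & 0x7 = 5  ←
len [3+:1] = (word>>3) & 0x1 = 0
id [2+:1] = (word>>2) & 0x1 = 0
kind [1+:1] = (word>>1) & 0x1 = 0
lvl [0+:1] = (word>>0) & 0x1 = 0
state signed 3b, MSB=1: 5 - 8 = -3

-3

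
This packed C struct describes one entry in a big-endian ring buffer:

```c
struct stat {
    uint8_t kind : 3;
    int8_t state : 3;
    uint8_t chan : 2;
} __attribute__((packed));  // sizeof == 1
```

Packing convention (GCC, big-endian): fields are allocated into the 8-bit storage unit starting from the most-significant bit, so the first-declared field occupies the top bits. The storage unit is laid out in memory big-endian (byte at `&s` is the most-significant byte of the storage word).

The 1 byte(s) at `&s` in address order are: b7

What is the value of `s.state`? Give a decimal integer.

[0]=0xb7 (big-endian) → word 0xb7
kind:3 @ bit 5 → (0xb7>>5)&0x7 = 0x5
state:3 @ bit 2 → (0xb7>>2)&0x7 = 0x5  ←
chan:2 @ bit 0 → (0xb7>>0)&0x3 = 0x3
state signed 3b, MSB=1: 5 - 8 = -3

-3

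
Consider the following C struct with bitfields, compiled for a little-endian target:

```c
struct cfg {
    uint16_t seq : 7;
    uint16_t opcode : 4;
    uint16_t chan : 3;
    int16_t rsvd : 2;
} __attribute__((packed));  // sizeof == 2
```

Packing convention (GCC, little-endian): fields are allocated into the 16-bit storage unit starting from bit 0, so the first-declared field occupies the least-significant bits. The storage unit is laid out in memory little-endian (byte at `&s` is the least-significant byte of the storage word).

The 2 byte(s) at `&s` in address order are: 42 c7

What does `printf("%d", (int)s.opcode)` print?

[0]=0x42 [1]=0xc7 (little-endian) → word 0xc742
seq [0+:7] = (word>>0) & 0x7f = 66
opcode [7+:4] = (word>>7) & 0xf = 14  ←
chan [11+:3] = (word>>11) & 0x7 = 0
rsvd [14+:2] = (word>>14) & 0x3 = 3

14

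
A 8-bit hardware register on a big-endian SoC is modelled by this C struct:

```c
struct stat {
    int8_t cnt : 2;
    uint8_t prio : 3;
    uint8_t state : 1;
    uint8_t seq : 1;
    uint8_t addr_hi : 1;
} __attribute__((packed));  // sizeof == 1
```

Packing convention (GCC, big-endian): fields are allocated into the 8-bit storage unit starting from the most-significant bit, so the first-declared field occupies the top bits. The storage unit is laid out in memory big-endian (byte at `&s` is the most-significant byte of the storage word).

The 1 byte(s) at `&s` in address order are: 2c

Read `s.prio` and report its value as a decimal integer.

5

[0]=0x2c (big-endian) → word 0x2c
cnt:2 @ bit 6 → (0x2c>>6)&0x3 = 0x0
prio:3 @ bit 3 → (0x2c>>3)&0x7 = 0x5  ←
state:1 @ bit 2 → (0x2c>>2)&0x1 = 0x1
seq:1 @ bit 1 → (0x2c>>1)&0x1 = 0x0
addr_hi:1 @ bit 0 → (0x2c>>0)&0x1 = 0x0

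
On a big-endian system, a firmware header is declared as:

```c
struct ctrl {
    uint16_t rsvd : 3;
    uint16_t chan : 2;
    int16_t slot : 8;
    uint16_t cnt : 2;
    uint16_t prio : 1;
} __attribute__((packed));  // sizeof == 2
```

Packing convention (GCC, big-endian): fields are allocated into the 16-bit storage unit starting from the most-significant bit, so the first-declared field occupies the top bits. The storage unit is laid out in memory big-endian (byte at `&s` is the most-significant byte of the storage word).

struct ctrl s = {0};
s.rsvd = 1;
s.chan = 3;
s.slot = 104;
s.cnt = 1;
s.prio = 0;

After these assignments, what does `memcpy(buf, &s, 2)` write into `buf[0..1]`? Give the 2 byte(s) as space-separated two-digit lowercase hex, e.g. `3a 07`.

3b 42

rsvd:3 = 1 → 0x1 << 13 → word 0x2000
chan:2 = 3 → 0x3 << 11 → word 0x3800
slot:8 = 104 → 0x68 << 3 → word 0x3b40
cnt:2 = 1 → 0x1 << 1 → word 0x3b42
prio:1 = 0 → 0x0 << 0 → word 0x3b42
word = 0x3b42 → big-endian bytes:
  [0]=0x3b  [1]=0x42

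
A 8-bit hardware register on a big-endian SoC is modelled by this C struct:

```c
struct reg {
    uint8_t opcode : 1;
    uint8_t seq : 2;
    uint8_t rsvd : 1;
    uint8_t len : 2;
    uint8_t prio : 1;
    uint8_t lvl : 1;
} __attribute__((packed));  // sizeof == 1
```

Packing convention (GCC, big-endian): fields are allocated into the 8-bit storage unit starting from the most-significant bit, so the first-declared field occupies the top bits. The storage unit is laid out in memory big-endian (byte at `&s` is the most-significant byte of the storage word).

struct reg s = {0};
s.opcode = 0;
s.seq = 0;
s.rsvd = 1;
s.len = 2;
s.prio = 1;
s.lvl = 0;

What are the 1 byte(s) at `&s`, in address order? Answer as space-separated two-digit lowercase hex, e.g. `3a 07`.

1a

opcode (1b) val=0 bits=0x0 at bit 7: 0x00
seq (2b) val=0 bits=0x0 at bit 5: 0x00
rsvd (1b) val=1 bits=0x1 at bit 4: 0x10
len (2b) val=2 bits=0x2 at bit 2: 0x18
prio (1b) val=1 bits=0x1 at bit 1: 0x1a
lvl (1b) val=0 bits=0x0 at bit 0: 0x1a
word = 0x1a → big-endian bytes:
  [0]=0x1a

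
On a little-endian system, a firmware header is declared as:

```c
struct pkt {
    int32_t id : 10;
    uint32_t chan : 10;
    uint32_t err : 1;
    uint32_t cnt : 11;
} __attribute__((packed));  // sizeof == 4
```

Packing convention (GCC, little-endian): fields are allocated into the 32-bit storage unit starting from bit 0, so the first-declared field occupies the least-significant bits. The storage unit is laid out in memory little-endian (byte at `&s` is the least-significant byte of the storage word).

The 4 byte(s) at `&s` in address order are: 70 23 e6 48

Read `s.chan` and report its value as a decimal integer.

[0]=0x70 [1]=0x23 [2]=0xe6 [3]=0x48 (little-endian) → word 0x48e62370
id:10 @ bit 0 → (0x48e62370>>0)&0x3ff = 0x370
chan:10 @ bit 10 → (0x48e62370>>10)&0x3ff = 0x188  ←
err:1 @ bit 20 → (0x48e62370>>20)&0x1 = 0x0
cnt:11 @ bit 21 → (0x48e62370>>21)&0x7ff = 0x247

392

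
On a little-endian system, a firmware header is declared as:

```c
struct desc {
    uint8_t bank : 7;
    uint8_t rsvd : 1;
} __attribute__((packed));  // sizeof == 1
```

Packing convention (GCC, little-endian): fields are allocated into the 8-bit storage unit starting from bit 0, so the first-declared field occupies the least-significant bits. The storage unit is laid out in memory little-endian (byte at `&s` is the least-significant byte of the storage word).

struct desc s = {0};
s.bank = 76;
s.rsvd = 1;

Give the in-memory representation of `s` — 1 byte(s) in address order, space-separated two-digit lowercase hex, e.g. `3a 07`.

cc

[0+:7] bank=76 & 0x7f = 0x4c; word=0x4c
[7+:1] rsvd=1 & 0x1 = 0x1; word=0xcc
word = 0xcc → little-endian bytes:
  [0]=0xcc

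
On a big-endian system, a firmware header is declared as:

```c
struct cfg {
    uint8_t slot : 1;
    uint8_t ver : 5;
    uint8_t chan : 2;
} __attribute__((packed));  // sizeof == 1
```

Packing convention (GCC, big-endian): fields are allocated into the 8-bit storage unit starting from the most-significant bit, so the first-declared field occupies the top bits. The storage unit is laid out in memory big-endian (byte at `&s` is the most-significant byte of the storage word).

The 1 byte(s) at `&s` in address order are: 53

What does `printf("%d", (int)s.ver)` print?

20

[0]=0x53 (big-endian) → word 0x53
slot [7+:1] = (word>>7) & 0x1 = 0
ver [2+:5] = (word>>2) & 0x1f = 20  ←
chan [0+:2] = (word>>0) & 0x3 = 3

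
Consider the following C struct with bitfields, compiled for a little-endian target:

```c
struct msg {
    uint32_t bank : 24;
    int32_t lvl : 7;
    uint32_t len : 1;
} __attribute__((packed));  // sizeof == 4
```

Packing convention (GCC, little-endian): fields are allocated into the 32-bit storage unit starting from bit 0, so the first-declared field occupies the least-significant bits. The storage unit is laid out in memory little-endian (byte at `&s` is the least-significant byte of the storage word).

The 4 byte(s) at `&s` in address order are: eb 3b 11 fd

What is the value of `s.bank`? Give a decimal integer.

1129451

[0]=0xeb [1]=0x3b [2]=0x11 [3]=0xfd (little-endian) → word 0xfd113beb
bank [0+:24] = (word>>0) & 0xffffff = 1129451  ←
lvl [24+:7] = (word>>24) & 0x7f = 125
len [31+:1] = (word>>31) & 0x1 = 1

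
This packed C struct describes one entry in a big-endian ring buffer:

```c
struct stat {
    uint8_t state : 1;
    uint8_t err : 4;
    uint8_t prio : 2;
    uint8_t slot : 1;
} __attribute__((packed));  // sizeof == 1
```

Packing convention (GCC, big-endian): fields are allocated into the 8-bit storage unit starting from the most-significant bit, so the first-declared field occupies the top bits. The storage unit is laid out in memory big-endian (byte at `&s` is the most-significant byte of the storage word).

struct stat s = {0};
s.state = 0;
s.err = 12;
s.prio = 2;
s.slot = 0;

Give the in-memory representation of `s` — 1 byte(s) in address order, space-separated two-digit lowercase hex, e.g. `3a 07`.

[7+:1] state=0 & 0x1 = 0x0; word=0x00
[3+:4] err=12 & 0xf = 0xc; word=0x60
[1+:2] prio=2 & 0x3 = 0x2; word=0x64
[0+:1] slot=0 & 0x1 = 0x0; word=0x64
word = 0x64 → big-endian bytes:
  [0]=0x64

64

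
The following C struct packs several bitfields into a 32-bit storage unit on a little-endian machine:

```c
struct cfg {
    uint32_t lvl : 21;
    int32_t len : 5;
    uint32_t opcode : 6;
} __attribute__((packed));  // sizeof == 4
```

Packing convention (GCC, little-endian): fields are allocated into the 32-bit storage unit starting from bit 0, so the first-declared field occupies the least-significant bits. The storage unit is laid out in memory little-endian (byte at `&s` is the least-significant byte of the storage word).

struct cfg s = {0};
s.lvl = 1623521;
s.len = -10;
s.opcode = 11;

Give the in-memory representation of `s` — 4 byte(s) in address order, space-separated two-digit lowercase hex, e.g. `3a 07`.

e1 c5 d8 2e

lvl (21b) val=1623521 bits=0x18c5e1 at bit 0: 0x0018c5e1
len (5b) val=-10 bits=0x16 at bit 21: 0x02d8c5e1
opcode (6b) val=11 bits=0xb at bit 26: 0x2ed8c5e1
word = 0x2ed8c5e1 → little-endian bytes:
  [0]=0xe1  [1]=0xc5  [2]=0xd8  [3]=0x2e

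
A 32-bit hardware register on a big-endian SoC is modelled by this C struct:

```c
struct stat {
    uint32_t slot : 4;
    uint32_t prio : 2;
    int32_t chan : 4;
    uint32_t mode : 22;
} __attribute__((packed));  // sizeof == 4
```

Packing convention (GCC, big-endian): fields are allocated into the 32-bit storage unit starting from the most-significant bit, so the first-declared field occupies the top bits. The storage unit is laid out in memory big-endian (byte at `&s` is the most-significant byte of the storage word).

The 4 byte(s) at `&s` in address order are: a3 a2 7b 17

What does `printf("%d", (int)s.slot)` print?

10

[0]=0xa3 [1]=0xa2 [2]=0x7b [3]=0x17 (big-endian) → word 0xa3a27b17
slot [28+:4] = (word>>28) & 0xf = 10  ←
prio [26+:2] = (word>>26) & 0x3 = 0
chan [22+:4] = (word>>22) & 0xf = 14
mode [0+:22] = (word>>0) & 0x3fffff = 2259735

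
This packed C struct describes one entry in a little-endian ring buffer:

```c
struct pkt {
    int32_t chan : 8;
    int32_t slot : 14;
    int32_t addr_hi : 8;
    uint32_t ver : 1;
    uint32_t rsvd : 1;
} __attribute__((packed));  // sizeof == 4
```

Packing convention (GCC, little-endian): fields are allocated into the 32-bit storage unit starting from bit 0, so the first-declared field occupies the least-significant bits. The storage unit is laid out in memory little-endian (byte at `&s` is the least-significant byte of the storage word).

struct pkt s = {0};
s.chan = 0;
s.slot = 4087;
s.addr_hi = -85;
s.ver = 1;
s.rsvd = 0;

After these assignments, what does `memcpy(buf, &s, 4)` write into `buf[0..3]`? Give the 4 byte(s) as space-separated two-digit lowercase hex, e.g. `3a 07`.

00 f7 cf 6a

[0+:8] chan=0 & 0xff = 0x0; word=0x00000000
[8+:14] slot=4087 & 0x3fff = 0xff7; word=0x000ff700
[22+:8] addr_hi=-85 & 0xff = 0xab; word=0x2acff700
[30+:1] ver=1 & 0x1 = 0x1; word=0x6acff700
[31+:1] rsvd=0 & 0x1 = 0x0; word=0x6acff700
word = 0x6acff700 → little-endian bytes:
  [0]=0x00  [1]=0xf7  [2]=0xcf  [3]=0x6a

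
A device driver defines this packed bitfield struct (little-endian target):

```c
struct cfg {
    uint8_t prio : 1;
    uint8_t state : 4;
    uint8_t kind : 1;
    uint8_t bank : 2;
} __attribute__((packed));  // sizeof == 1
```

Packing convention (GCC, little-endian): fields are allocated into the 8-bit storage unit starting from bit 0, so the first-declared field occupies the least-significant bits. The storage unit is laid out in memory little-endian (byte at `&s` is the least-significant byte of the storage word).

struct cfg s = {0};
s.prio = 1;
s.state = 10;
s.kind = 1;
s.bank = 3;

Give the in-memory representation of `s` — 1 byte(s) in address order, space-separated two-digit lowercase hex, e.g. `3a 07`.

f5

prio:1 = 1 → 0x1 << 0 → word 0x01
state:4 = 10 → 0xa << 1 → word 0x15
kind:1 = 1 → 0x1 << 5 → word 0x35
bank:2 = 3 → 0x3 << 6 → word 0xf5
word = 0xf5 → little-endian bytes:
  [0]=0xf5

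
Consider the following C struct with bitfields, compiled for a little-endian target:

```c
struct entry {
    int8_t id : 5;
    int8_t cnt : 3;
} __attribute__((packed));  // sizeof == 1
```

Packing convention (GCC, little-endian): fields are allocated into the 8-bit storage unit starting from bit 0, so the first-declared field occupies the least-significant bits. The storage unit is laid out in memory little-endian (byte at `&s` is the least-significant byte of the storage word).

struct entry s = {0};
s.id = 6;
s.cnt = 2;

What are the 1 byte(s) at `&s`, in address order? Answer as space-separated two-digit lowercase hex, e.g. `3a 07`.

[0+:5] id=6 & 0x1f = 0x6; word=0x06
[5+:3] cnt=2 & 0x7 = 0x2; word=0x46
word = 0x46 → little-endian bytes:
  [0]=0x46

46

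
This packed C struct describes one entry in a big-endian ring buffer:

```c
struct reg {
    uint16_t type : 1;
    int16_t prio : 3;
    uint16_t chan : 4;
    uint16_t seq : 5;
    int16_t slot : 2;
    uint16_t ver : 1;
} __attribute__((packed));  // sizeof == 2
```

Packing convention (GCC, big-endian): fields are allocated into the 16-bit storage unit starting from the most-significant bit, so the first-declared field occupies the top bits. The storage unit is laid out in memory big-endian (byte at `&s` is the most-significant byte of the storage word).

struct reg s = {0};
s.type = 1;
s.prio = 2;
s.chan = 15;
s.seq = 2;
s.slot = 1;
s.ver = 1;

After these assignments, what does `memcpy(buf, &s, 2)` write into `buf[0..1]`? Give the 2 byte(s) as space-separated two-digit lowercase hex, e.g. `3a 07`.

type (1b) val=1 bits=0x1 at bit 15: 0x8000
prio (3b) val=2 bits=0x2 at bit 12: 0xa000
chan (4b) val=15 bits=0xf at bit 8: 0xaf00
seq (5b) val=2 bits=0x2 at bit 3: 0xaf10
slot (2b) val=1 bits=0x1 at bit 1: 0xaf12
ver (1b) val=1 bits=0x1 at bit 0: 0xaf13
word = 0xaf13 → big-endian bytes:
  [0]=0xaf  [1]=0x13

af 13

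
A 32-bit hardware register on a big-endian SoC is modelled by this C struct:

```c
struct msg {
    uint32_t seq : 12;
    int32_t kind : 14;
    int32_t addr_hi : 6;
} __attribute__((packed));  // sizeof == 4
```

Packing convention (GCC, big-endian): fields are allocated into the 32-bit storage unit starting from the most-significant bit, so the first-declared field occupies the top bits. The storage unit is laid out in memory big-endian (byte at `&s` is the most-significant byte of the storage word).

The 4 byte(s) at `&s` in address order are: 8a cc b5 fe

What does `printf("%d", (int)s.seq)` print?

[0]=0x8a [1]=0xcc [2]=0xb5 [3]=0xfe (big-endian) → word 0x8accb5fe
seq [20+:12] = (word>>20) & 0xfff = 2220  ←
kind [6+:14] = (word>>6) & 0x3fff = 13015
addr_hi [0+:6] = (word>>0) & 0x3f = 62

2220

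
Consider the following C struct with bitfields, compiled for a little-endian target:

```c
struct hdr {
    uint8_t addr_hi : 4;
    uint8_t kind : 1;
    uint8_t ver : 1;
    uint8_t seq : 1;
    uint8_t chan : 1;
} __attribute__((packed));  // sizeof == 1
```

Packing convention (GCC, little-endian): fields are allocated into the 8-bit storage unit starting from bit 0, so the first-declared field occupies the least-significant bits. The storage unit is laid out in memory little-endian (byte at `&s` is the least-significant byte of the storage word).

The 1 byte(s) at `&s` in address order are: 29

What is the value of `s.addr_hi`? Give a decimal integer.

9

[0]=0x29 (little-endian) → word 0x29
addr_hi [0+:4] = (word>>0) & 0xf = 9  ←
kind [4+:1] = (word>>4) & 0x1 = 0
ver [5+:1] = (word>>5) & 0x1 = 1
seq [6+:1] = (word>>6) & 0x1 = 0
chan [7+:1] = (word>>7) & 0x1 = 0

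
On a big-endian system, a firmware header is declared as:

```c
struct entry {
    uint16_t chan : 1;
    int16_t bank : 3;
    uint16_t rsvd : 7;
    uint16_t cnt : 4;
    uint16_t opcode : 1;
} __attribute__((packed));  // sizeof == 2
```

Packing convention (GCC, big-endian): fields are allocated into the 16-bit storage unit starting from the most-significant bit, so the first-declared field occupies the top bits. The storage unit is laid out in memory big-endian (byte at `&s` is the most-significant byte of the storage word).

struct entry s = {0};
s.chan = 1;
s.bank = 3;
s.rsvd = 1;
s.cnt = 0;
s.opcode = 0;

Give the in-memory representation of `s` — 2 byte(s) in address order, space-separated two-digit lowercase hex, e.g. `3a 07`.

b0 20

chan:1 = 1 → 0x1 << 15 → word 0x8000
bank:3 = 3 → 0x3 << 12 → word 0xb000
rsvd:7 = 1 → 0x1 << 5 → word 0xb020
cnt:4 = 0 → 0x0 << 1 → word 0xb020
opcode:1 = 0 → 0x0 << 0 → word 0xb020
word = 0xb020 → big-endian bytes:
  [0]=0xb0  [1]=0x20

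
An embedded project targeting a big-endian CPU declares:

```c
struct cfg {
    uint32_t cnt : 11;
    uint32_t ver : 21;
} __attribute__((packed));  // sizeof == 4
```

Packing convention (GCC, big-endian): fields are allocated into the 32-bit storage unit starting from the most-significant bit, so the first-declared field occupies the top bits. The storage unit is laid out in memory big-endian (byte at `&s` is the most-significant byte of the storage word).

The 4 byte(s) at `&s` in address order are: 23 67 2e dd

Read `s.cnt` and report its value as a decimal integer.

283

[0]=0x23 [1]=0x67 [2]=0x2e [3]=0xdd (big-endian) → word 0x23672edd
cnt [21+:11] = (word>>21) & 0x7ff = 283  ←
ver [0+:21] = (word>>0) & 0x1fffff = 470749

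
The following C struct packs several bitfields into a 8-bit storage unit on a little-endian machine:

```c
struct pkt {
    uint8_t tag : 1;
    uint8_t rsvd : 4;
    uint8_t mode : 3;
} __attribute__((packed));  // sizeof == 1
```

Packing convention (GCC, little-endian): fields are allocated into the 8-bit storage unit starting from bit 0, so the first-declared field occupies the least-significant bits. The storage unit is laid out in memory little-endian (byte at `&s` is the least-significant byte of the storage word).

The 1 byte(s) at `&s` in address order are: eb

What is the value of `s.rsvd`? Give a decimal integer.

5

[0]=0xeb (little-endian) → word 0xeb
tag [0+:1] = (word>>0) & 0x1 = 1
rsvd [1+:4] = (word>>1) & 0xf = 5  ←
mode [5+:3] = (word>>5) & 0x7 = 7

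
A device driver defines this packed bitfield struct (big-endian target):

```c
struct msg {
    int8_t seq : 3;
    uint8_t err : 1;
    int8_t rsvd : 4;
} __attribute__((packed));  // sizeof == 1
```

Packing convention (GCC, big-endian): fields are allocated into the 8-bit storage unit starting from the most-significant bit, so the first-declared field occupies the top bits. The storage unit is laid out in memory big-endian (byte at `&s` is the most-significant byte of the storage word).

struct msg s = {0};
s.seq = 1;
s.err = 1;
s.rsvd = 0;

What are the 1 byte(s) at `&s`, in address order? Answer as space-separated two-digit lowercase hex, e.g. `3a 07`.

30

[5+:3] seq=1 & 0x7 = 0x1; word=0x20
[4+:1] err=1 & 0x1 = 0x1; word=0x30
[0+:4] rsvd=0 & 0xf = 0x0; word=0x30
word = 0x30 → big-endian bytes:
  [0]=0x30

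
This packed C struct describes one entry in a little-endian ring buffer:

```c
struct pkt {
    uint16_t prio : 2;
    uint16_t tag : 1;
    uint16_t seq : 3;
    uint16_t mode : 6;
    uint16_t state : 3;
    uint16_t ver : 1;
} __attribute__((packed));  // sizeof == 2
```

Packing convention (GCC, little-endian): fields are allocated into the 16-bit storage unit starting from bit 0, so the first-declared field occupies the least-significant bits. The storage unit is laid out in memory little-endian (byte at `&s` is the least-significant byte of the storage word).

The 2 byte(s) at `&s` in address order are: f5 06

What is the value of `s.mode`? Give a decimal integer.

[0]=0xf5 [1]=0x06 (little-endian) → word 0x06f5
prio [0+:2] = (word>>0) & 0x3 = 1
tag [2+:1] = (word>>2) & 0x1 = 1
seq [3+:3] = (word>>3) & 0x7 = 6
mode [6+:6] = (word>>6) & 0x3f = 27  ←
state [12+:3] = (word>>12) & 0x7 = 0
ver [15+:1] = (word>>15) & 0x1 = 0

27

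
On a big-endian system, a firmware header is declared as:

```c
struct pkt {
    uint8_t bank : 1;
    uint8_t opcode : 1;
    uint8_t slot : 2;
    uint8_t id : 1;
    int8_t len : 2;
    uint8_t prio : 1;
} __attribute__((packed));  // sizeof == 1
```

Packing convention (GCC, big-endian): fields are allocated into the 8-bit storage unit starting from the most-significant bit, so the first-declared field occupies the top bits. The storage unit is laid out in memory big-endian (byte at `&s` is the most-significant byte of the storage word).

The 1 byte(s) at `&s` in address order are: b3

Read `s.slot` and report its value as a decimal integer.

[0]=0xb3 (big-endian) → word 0xb3
bank [7+:1] = (word>>7) & 0x1 = 1
opcode [6+:1] = (word>>6) & 0x1 = 0
slot [4+:2] = (word>>4) & 0x3 = 3  ←
id [3+:1] = (word>>3) & 0x1 = 0
len [1+:2] = (word>>1) & 0x3 = 1
prio [0+:1] = (word>>0) & 0x1 = 1

3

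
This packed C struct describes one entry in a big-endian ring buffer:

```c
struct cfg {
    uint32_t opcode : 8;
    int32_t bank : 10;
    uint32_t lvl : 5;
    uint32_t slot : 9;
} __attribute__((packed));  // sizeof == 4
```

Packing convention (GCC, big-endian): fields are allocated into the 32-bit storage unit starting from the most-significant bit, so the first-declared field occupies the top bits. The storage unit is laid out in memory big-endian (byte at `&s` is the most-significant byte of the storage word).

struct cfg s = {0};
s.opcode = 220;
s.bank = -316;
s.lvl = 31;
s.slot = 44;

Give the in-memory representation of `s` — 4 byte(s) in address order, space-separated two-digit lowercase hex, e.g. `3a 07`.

dc b1 3e 2c

[24+:8] opcode=220 & 0xff = 0xdc; word=0xdc000000
[14+:10] bank=-316 & 0x3ff = 0x2c4; word=0xdcb10000
[9+:5] lvl=31 & 0x1f = 0x1f; word=0xdcb13e00
[0+:9] slot=44 & 0x1ff = 0x2c; word=0xdcb13e2c
word = 0xdcb13e2c → big-endian bytes:
  [0]=0xdc  [1]=0xb1  [2]=0x3e  [3]=0x2c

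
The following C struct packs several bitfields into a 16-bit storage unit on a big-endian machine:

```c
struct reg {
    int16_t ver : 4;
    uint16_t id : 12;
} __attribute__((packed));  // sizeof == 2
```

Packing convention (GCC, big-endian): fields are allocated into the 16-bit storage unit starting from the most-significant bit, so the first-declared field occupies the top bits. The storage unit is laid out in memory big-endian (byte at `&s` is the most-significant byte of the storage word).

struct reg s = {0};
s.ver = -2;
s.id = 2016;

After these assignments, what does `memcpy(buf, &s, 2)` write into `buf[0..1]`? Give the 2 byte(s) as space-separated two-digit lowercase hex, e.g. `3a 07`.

[12+:4] ver=-2 & 0xf = 0xe; word=0xe000
[0+:12] id=2016 & 0xfff = 0x7e0; word=0xe7e0
word = 0xe7e0 → big-endian bytes:
  [0]=0xe7  [1]=0xe0

e7 e0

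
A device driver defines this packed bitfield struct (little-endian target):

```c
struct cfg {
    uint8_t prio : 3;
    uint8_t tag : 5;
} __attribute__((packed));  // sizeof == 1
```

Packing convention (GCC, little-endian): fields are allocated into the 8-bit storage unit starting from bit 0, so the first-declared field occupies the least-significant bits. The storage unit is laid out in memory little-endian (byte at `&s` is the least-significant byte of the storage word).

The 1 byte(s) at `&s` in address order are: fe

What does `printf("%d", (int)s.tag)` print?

31

[0]=0xfe (little-endian) → word 0xfe
prio:3 @ bit 0 → (0xfe>>0)&0x7 = 0x6
tag:5 @ bit 3 → (0xfe>>3)&0x1f = 0x1f  ←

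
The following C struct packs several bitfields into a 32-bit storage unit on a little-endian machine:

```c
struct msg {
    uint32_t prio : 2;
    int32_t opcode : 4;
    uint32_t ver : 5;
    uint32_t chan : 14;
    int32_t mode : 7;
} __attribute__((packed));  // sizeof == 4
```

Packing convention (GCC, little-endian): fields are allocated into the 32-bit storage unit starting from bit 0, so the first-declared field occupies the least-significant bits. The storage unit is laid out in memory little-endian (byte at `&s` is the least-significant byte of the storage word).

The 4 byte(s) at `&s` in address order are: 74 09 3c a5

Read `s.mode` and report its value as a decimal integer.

[0]=0x74 [1]=0x09 [2]=0x3c [3]=0xa5 (little-endian) → word 0xa53c0974
prio [0+:2] = (word>>0) & 0x3 = 0
opcode [2+:4] = (word>>2) & 0xf = 13
ver [6+:5] = (word>>6) & 0x1f = 5
chan [11+:14] = (word>>11) & 0x3fff = 10113
mode [25+:7] = (word>>25) & 0x7f = 82  ←
mode signed 7b, MSB=1: 82 - 128 = -46

-46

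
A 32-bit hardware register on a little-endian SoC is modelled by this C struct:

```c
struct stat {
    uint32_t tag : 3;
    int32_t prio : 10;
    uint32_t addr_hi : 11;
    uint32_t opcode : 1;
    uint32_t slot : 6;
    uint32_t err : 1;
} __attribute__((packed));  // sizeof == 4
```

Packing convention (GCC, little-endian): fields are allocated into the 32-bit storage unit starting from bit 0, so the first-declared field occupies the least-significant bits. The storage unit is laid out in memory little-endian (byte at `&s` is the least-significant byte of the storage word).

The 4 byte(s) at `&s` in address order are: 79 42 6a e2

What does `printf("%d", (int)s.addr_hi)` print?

850

[0]=0x79 [1]=0x42 [2]=0x6a [3]=0xe2 (little-endian) → word 0xe26a4279
tag [0+:3] = (word>>0) & 0x7 = 1
prio [3+:10] = (word>>3) & 0x3ff = 79
addr_hi [13+:11] = (word>>13) & 0x7ff = 850  ←
opcode [24+:1] = (word>>24) & 0x1 = 0
slot [25+:6] = (word>>25) & 0x3f = 49
err [31+:1] = (word>>31) & 0x1 = 1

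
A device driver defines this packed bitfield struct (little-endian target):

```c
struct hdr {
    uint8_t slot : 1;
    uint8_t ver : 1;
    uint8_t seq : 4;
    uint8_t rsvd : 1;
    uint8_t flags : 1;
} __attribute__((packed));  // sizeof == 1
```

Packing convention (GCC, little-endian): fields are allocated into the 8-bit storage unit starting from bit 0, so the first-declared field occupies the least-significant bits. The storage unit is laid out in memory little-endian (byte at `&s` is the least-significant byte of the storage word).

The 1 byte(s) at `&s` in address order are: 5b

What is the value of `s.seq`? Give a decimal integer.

6

[0]=0x5b (little-endian) → word 0x5b
slot [0+:1] = (word>>0) & 0x1 = 1
ver [1+:1] = (word>>1) & 0x1 = 1
seq [2+:4] = (word>>2) & 0xf = 6  ←
rsvd [6+:1] = (word>>6) & 0x1 = 1
flags [7+:1] = (word>>7) & 0x1 = 0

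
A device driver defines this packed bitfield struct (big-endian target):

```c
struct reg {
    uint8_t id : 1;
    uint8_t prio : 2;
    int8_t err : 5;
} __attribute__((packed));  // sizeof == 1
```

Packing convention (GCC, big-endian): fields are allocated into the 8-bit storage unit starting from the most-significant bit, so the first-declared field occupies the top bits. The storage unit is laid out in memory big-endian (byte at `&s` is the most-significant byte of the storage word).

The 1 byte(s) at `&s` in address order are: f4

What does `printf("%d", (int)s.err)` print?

[0]=0xf4 (big-endian) → word 0xf4
id:1 @ bit 7 → (0xf4>>7)&0x1 = 0x1
prio:2 @ bit 5 → (0xf4>>5)&0x3 = 0x3
err:5 @ bit 0 → (0xf4>>0)&0x1f = 0x14  ←
err signed 5b, MSB=1: 20 - 32 = -12

-12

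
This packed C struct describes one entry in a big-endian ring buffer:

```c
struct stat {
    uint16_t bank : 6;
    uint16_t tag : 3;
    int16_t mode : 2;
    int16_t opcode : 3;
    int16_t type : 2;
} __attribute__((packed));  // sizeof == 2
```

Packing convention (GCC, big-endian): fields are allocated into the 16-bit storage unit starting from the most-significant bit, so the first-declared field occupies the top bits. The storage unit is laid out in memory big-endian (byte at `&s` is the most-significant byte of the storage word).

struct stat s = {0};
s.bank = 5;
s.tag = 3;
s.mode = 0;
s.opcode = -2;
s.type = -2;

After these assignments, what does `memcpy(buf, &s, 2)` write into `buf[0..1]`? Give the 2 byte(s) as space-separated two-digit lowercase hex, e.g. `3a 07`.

15 9a

[10+:6] bank=5 & 0x3f = 0x5; word=0x1400
[7+:3] tag=3 & 0x7 = 0x3; word=0x1580
[5+:2] mode=0 & 0x3 = 0x0; word=0x1580
[2+:3] opcode=-2 & 0x7 = 0x6; word=0x1598
[0+:2] type=-2 & 0x3 = 0x2; word=0x159a
word = 0x159a → big-endian bytes:
  [0]=0x15  [1]=0x9a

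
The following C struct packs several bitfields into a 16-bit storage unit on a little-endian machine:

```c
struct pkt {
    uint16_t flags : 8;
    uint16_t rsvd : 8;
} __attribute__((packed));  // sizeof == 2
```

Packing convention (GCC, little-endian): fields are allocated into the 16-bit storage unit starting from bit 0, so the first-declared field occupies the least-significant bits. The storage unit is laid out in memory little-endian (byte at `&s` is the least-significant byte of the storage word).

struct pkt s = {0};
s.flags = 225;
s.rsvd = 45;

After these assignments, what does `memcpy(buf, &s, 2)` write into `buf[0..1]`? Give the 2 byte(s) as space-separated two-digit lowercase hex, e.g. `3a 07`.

flags (8b) val=225 bits=0xe1 at bit 0: 0x00e1
rsvd (8b) val=45 bits=0x2d at bit 8: 0x2de1
word = 0x2de1 → little-endian bytes:
  [0]=0xe1  [1]=0x2d

e1 2d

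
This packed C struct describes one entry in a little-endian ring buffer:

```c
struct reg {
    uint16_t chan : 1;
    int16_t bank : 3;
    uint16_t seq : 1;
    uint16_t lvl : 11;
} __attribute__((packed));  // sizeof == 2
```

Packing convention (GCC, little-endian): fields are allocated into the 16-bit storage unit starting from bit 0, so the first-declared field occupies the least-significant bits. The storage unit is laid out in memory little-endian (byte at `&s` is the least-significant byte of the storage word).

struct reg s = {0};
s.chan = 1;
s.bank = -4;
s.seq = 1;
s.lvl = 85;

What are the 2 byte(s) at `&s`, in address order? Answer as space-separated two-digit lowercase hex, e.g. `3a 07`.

[0+:1] chan=1 & 0x1 = 0x1; word=0x0001
[1+:3] bank=-4 & 0x7 = 0x4; word=0x0009
[4+:1] seq=1 & 0x1 = 0x1; word=0x0019
[5+:11] lvl=85 & 0x7ff = 0x55; word=0x0ab9
word = 0x0ab9 → little-endian bytes:
  [0]=0xb9  [1]=0x0a

b9 0a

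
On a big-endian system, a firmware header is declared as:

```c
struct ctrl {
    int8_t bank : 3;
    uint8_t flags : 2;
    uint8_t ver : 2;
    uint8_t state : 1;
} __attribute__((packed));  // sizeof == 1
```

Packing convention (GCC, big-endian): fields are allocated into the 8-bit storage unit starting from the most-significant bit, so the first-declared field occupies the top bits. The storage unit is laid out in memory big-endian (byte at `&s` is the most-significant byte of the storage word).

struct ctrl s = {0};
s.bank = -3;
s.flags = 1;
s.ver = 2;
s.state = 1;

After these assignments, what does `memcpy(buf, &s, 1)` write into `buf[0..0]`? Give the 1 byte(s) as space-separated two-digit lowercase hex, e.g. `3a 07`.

bank (3b) val=-3 bits=0x5 at bit 5: 0xa0
flags (2b) val=1 bits=0x1 at bit 3: 0xa8
ver (2b) val=2 bits=0x2 at bit 1: 0xac
state (1b) val=1 bits=0x1 at bit 0: 0xad
word = 0xad → big-endian bytes:
  [0]=0xad

ad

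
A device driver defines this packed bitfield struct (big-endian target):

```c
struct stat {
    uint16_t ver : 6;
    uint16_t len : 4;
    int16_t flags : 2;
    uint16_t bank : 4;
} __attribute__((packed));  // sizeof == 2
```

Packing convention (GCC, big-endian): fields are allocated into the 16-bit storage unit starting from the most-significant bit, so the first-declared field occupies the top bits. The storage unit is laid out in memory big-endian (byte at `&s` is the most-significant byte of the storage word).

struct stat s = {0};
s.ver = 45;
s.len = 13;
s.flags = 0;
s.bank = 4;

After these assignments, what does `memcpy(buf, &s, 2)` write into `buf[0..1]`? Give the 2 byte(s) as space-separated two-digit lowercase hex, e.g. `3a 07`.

b7 44

ver (6b) val=45 bits=0x2d at bit 10: 0xb400
len (4b) val=13 bits=0xd at bit 6: 0xb740
flags (2b) val=0 bits=0x0 at bit 4: 0xb740
bank (4b) val=4 bits=0x4 at bit 0: 0xb744
word = 0xb744 → big-endian bytes:
  [0]=0xb7  [1]=0x44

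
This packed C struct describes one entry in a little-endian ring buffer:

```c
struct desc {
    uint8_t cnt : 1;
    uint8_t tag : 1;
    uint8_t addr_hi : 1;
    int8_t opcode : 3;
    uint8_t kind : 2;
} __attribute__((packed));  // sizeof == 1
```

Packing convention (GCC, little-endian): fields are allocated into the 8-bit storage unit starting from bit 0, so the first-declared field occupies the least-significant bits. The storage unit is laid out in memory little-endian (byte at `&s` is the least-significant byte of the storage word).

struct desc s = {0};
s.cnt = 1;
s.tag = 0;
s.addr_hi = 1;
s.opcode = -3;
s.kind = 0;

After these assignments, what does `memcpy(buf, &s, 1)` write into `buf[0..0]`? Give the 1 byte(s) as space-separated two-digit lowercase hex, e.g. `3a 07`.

cnt (1b) val=1 bits=0x1 at bit 0: 0x01
tag (1b) val=0 bits=0x0 at bit 1: 0x01
addr_hi (1b) val=1 bits=0x1 at bit 2: 0x05
opcode (3b) val=-3 bits=0x5 at bit 3: 0x2d
kind (2b) val=0 bits=0x0 at bit 6: 0x2d
word = 0x2d → little-endian bytes:
  [0]=0x2d

2d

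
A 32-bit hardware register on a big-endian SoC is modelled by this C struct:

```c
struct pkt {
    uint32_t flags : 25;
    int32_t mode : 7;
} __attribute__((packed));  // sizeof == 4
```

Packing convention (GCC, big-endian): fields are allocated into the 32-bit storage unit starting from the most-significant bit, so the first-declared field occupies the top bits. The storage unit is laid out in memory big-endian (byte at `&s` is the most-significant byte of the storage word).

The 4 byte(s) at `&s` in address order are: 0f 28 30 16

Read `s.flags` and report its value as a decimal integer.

[0]=0x0f [1]=0x28 [2]=0x30 [3]=0x16 (big-endian) → word 0x0f283016
flags [7+:25] = (word>>7) & 0x1ffffff = 1986656  ←
mode [0+:7] = (word>>0) & 0x7f = 22

1986656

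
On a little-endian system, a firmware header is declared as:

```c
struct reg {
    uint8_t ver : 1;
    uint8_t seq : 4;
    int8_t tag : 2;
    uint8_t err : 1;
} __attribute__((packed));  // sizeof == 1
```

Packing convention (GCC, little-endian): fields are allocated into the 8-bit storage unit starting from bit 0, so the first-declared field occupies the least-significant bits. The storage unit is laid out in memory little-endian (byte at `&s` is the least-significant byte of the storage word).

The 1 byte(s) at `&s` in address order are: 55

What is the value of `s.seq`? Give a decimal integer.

10

[0]=0x55 (little-endian) → word 0x55
ver [0+:1] = (word>>0) & 0x1 = 1
seq [1+:4] = (word>>1) & 0xf = 10  ←
tag [5+:2] = (word>>5) & 0x3 = 2
err [7+:1] = (word>>7) & 0x1 = 0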